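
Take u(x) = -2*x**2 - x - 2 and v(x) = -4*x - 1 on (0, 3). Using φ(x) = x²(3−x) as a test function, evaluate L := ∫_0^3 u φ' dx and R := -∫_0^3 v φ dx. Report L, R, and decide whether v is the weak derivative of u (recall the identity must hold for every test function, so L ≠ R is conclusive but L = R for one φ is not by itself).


LHS = 1107/20, RHS = 1107/20. Yes, v = u' weakly.

u(x) = -2*x**2 - x - 2, classical derivative u'(x) = -4*x - 1.
φ(x) = x²(3−x), so φ'(x) = 3*x*(2 - x).
Note φ(0) = φ(3) = 0, so the boundary term u·φ vanishes.
LHS = ∫_0^3 u(x) φ'(x) dx = ∫_0^3 (6*x^4 - 9*x^3 - 12*x) dx. Term by term:
  ∫_0^3 6*x^4 dx = 1458/5;  ∫_0^3 -9*x^3 dx = -729/4;  ∫_0^3 -12*x dx = -54.
Sum: 1458/5 − 729/4 − 54 = 1107/20.
So LHS = 1107/20.
∫_0^3 v(x) φ(x) dx = ∫_0^3 (4*x^4 - 11*x^3 - 3*x^2) dx. Term by term:
  ∫_0^3 4*x^4 dx = 972/5;  ∫_0^3 -11*x^3 dx = -891/4;  ∫_0^3 -3*x^2 dx = -27.
Sum: 972/5 − 891/4 − 27 = -1107/20.
So RHS = -∫_0^3 v(x) φ(x) dx = 1107/20.
LHS = RHS, so the identity holds for this test φ.
Moreover u is smooth here and v(x) = u'(x) = -4*x - 1 pointwise, so the identity holds for every test function. Hence v is the weak derivative of u.


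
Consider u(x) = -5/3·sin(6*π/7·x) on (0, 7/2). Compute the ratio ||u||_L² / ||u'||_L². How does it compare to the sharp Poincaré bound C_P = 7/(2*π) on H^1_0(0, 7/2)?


||u||_L² / ||u'||_L² = 7/(6*π) < C_P = 7/(2*π).

u(x) = -5/3·sin(6*π/7·x), so u'(x) = -10*π*cos(6*π*x/7)/7.
Writing u(x) = A·sin(kπx/L) with A = -5/3 and k = 3, use ∫_0^L sin²(kπx/L) dx = L/2 and ∫_0^L cos²(kπx/L) dx = L/2.
u² = 25/9·sin²(6*π/7·x) and (u')² = 100*π^2/49·cos²(6*π/7·x), and each of sin², cos² integrates to L/2 = 7/4 over (0, 7/2).
∫_0^7/2 u² dx = 175/36, so ||u||_L² = 5*sqrt(7)/6.
∫_0^7/2 (u')² dx = 25*π^2/7, so ||u'||_L² = 5*sqrt(7)*π/7.
Ratio ||u||_L² / ||u'||_L² = 7/(6*π).
Sharp Poincaré constant on H^1_0(0, 7/2) is C_P = L/π = 7/(2*π), achieved by sin(2*π/7·x).
This is the k = 3 harmonic; the ratio L/(kπ) is strictly less than C_P = L/π, consistent with the sharp inequality ||u||_L² ≤ C_P ||u'||_L².


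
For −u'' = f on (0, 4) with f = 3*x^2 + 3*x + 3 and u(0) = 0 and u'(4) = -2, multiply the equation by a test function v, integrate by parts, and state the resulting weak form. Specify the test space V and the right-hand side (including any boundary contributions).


V = {v ∈ H^1(0, 4) : v(0) = 0} (test functions vanish at x = 0 where u is specified); weak form: ∫_0^4 u'v' dx = ∫_0^4 (3*x^2 + 3*x + 3) v dx − 2·v(4) for all v ∈ V.

Multiply both sides by a test function v and integrate from 0 to 4:
  ∫_0^4 −u''(x) v(x) dx = ∫_0^4 f(x) v(x) dx.
Integrate the LHS by parts once:
  ∫_0^4 −u'' v dx = −[u'(x) v(x)]_0^4 + ∫_0^4 u'(x) v'(x) dx.
Thus ∫_0^4 u'(x) v'(x) dx = ∫_0^4 f(x) v(x) dx + [u'(x) v(x)]_0^4.
Choose V so that boundary terms are either known or forced to vanish.
Mixed BC: u(0) = 0 (Dirichlet) and u'(4) = -2 (Neumann). Define V = {v ∈ H^1(0, 4) : v(0) = 0}. Then [u' v]_0^4 = u'(4)·v(4) − u'(0)·0 = − 2·v(4).
Weak formulation: find u (satisfying any essential BC) such that ∫_0^4 u'(x) v'(x) dx = ∫_0^4 f v dx − 2·v(4) for all v ∈ V (Dirichlet at 0 absorbed into V; Neumann datum at x = 4 contributes the boundary term).
Substituting f(x) = 3*x^2 + 3*x + 3, the right-hand side is ∫_0^4 (3*x^2 + 3*x + 3) v dx − 2·v(4).


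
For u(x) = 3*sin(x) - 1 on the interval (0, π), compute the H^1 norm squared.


||u||_{H^1(0,π)}^2 = -12 + 10*π

u'(x) = 3*cos(x).
Expand u² and (u')² and integrate term by term on (0, π), using: for integers n ≥ 1, ∫_0^π sin²(nx) dx = ∫_0^π cos²(nx) dx = π/2; for n ≠ n', ∫_0^π sin(nx)sin(n'x) dx = ∫_0^π cos(nx)cos(n'x) dx = 0; and by product-to-sum, ∫_0^π sin(nx)cos(n'x) dx = ½∫_0^π [sin((n+n')x) + sin((n−n')x)] dx, which is 0 when n+n' is even and 2n/(n²−n'²) when n+n' is odd (it need not vanish on (0, π)). For the constant mode: ∫_0^π 1 dx = π, ∫_0^π cos(nx) dx = 0, ∫_0^π sin(nx) dx = (1−(−1)^n)/n.
  u² squared terms: (-1)²·∫1 dx = 1·π = π;  (3)²·∫sin(x)² dx = 9·π/2 = 9*π/2.
  u² cross terms: 2·(-1)·(3)·∫1·sin(x) dx = -6·(2) = -12.
  So ∫_0^π u² dx = π + 9*π/2 − 12 = -12 + 11*π/2.
  (u')² squared terms: (3)²·∫cos(x)² dx = 9·π/2 = 9*π/2.
  So ∫_0^π (u')² dx = 9*π/2.
||u||_{H^1}^2 = (-12 + 11*π/2) + (9*π/2) = -12 + 10*π.


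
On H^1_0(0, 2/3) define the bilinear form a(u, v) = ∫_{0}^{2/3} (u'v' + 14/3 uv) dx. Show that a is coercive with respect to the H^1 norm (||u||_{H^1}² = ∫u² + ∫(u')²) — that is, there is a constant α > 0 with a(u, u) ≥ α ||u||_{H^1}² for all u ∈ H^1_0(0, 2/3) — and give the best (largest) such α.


α = 1

Coercivity of a(·,·) on H^1_0(0, 2/3) means a(u, u) ≥ α ||u||_{H^1}² for every u ∈ H^1_0.
The interval has length L = 2/3, and Poincaré/coercivity depend only on L. Here a(u, u) = ∫(u')² + (14/3)·∫u².
Here c = 14/3 ≥ 1, so a(u,u) = ∫(u')² + c∫u² ≥ ∫(u')² + ∫u² = ||u||_{H^1}², i.e. α = 1 works. No larger α is possible: a(u,u) ≥ α||u||_{H^1}² means (1−α)∫(u')² ≥ (α−c)∫u², and for the modes u_n = sin(nπ(x−x₀)/L) (x₀ the left endpoint) one has ∫u_n²/∫(u_n')² = (L/(nπ))² → 0, so a(u_n,u_n)/||u_n||_{H^1}² → 1. Hence the optimal constant is α = 1.
Therefore α = 1.


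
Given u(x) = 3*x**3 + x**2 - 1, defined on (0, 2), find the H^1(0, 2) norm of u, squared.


||u||_{H^1}^2 = 92474/105

The H^1 norm (squared) on an interval (0, L) is
  ||u||_{H^1}^2 = ∫_0^L u(x)^2 dx + ∫_0^L u'(x)^2 dx.
Compute u'(x) = 9*x**2 + 2*x.
Then u(x)^2 = 9*x**6 + 6*x**5 + x**4 - 6*x**3 - 2*x**2 + 1 and u'(x)^2 = 81*x**4 + 36*x**3 + 4*x**2.
Integrate each monomial from 0 to 2 using ∫_0^2 c·x^n dx = c·2^(n+1)/(n+1):
  ∫_0^2 u(x)^2 dx = ∫_0^2 (9*x^6 + 6*x^5 + x^4 - 6*x^3 - 2*x^2 + 1) dx. Term by term:
    ∫_0^2 9*x^6 dx = 1152/7;  ∫_0^2 6*x^5 dx = 64;  ∫_0^2 x^4 dx = 32/5;
    ∫_0^2 -6*x^3 dx = -24;  ∫_0^2 -2*x^2 dx = -16/3;  ∫_0^2 1 dx = 2.
  Sum: 1152/7 + 64 + 32/5 − 24 − 16/3 + 2 = 21802/105.
  ∫_0^2 u'(x)^2 dx = ∫_0^2 (81*x^4 + 36*x^3 + 4*x^2) dx. Term by term:
    ∫_0^2 81*x^4 dx = 2592/5;  ∫_0^2 36*x^3 dx = 144;  ∫_0^2 4*x^2 dx = 32/3.
  Sum: 2592/5 + 144 + 32/3 = 10096/15.
Adding: ||u||_{H^1}^2 = 21802/105 + 10096/15 = 92474/105.


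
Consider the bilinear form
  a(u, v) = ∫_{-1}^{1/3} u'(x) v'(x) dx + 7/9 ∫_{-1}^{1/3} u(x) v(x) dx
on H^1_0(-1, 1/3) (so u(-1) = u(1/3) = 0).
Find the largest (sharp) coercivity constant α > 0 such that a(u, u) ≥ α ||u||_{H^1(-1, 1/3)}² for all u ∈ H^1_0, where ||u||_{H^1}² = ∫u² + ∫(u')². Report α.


α = (112 + 81*π^2)/(9*(16 + 9*π^2))

Coercivity of a(·,·) on H^1_0(-1, 1/3) means a(u, u) ≥ α ||u||_{H^1}² for every u ∈ H^1_0.
The interval has length L = 4/3, and Poincaré/coercivity depend only on L. Here a(u, u) = ∫(u')² + (7/9)·∫u².
Here 0 < c = 7/9 < 1. The condition a(u,u) ≥ α||u||_{H^1}² reads (1−α)∫(u')² ≥ (α−c)∫u². Any admissible α is ≤ 1 (rapidly oscillating u have ∫u²/∫(u')² → 0), and α = 1 would force 0 ≥ (1−c)∫u², impossible since c < 1; so 1−α > 0. By the sharp Poincaré inequality on H^1_0 of an interval of length L, ∫(u')² ≥ (π/L)²∫u² with equality for the first sine mode sin(π(x−x₀)/L) (x₀ the left endpoint), so the inequality holds for all u iff (1−α)(π/L)² ≥ α − c, i.e. α ≤ ((π/L)² + c)/((π/L)² + 1) = (1 + c(L/π)²)/(1 + (L/π)²). With (π/L)² = 9*π^2/16 and c = 7/9, the largest admissible constant is α = ((π/L)² + c)/((π/L)² + 1).
Simplifying, α = (112 + 81*π^2)/(9*(16 + 9*π^2)).


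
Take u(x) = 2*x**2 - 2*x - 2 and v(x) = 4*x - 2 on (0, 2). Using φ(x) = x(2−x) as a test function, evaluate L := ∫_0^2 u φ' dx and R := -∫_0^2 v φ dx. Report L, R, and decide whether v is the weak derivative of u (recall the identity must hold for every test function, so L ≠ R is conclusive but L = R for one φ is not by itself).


LHS = -8/3, RHS = -8/3. Yes, v = u' weakly.

u(x) = 2*x**2 - 2*x - 2, classical derivative u'(x) = 4*x - 2.
φ(x) = x(2−x), so φ'(x) = 2 - 2*x.
Note φ(0) = φ(2) = 0, so the boundary term u·φ vanishes.
LHS = ∫_0^2 u(x) φ'(x) dx = ∫_0^2 (-4*x^3 + 8*x^2 - 4) dx. Term by term:
  ∫_0^2 -4*x^3 dx = -16;  ∫_0^2 8*x^2 dx = 64/3;  ∫_0^2 -4 dx = -8.
Sum: -16 + 64/3 − 8 = -8/3.
So LHS = -8/3.
∫_0^2 v(x) φ(x) dx = ∫_0^2 (-4*x^3 + 10*x^2 - 4*x) dx. Term by term:
  ∫_0^2 -4*x^3 dx = -16;  ∫_0^2 10*x^2 dx = 80/3;  ∫_0^2 -4*x dx = -8.
Sum: -16 + 80/3 − 8 = 8/3.
So RHS = -∫_0^2 v(x) φ(x) dx = -8/3.
LHS = RHS, so the identity holds for this test φ.
Moreover u is smooth here and v(x) = u'(x) = 4*x - 2 pointwise, so the identity holds for every test function. Hence v is the weak derivative of u.


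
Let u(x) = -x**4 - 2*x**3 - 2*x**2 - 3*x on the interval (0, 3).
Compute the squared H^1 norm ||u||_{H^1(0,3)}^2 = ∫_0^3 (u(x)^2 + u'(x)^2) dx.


||u||_{H^1}^2 = 1887633/70

The H^1 norm (squared) on an interval (0, L) is
  ||u||_{H^1}^2 = ∫_0^L u(x)^2 dx + ∫_0^L u'(x)^2 dx.
Compute u'(x) = -4*x**3 - 6*x**2 - 4*x - 3.
Then u(x)^2 = x**8 + 4*x**7 + 8*x**6 + 14*x**5 + 16*x**4 + 12*x**3 + 9*x**2 and u'(x)^2 = 16*x**6 + 48*x**5 + 68*x**4 + 72*x**3 + 52*x**2 + 24*x + 9.
Integrate each monomial from 0 to 3 using ∫_0^3 c·x^n dx = c·3^(n+1)/(n+1):
  ∫_0^3 u(x)^2 dx = ∫_0^3 (x^8 + 4*x^7 + 8*x^6 + 14*x^5 + 16*x^4 + 12*x^3 + 9*x^2) dx. Term by term:
    ∫_0^3 x^8 dx = 2187;  ∫_0^3 4*x^7 dx = 6561/2;  ∫_0^3 8*x^6 dx = 17496/7;
    ∫_0^3 14*x^5 dx = 1701;  ∫_0^3 16*x^4 dx = 3888/5;  ∫_0^3 12*x^3 dx = 243;
    ∫_0^3 9*x^2 dx = 81.
  Sum: 2187 + 6561/2 + 17496/7 + 1701 + 3888/5 + 243 + 81 = 753867/70.
  ∫_0^3 u'(x)^2 dx = ∫_0^3 (16*x^6 + 48*x^5 + 68*x^4 + 72*x^3 + 52*x^2 + 24*x + 9) dx. Term by term:
    ∫_0^3 16*x^6 dx = 34992/7;  ∫_0^3 48*x^5 dx = 5832;  ∫_0^3 68*x^4 dx = 16524/5;
    ∫_0^3 72*x^3 dx = 1458;  ∫_0^3 52*x^2 dx = 468;  ∫_0^3 24*x dx = 108;
    ∫_0^3 9 dx = 27.
  Sum: 34992/7 + 5832 + 16524/5 + 1458 + 468 + 108 + 27 = 566883/35.
Adding: ||u||_{H^1}^2 = 753867/70 + 566883/35 = 1887633/70.


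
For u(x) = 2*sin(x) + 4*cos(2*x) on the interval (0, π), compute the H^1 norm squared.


||u||_{H^1(0,π)}^2 = -160/3 + 44*π

u'(x) = -8*sin(2*x) + 2*cos(x).
Expand u² and (u')² and integrate term by term on (0, π), using: for integers n ≥ 1, ∫_0^π sin²(nx) dx = ∫_0^π cos²(nx) dx = π/2; for n ≠ n', ∫_0^π sin(nx)sin(n'x) dx = ∫_0^π cos(nx)cos(n'x) dx = 0; and by product-to-sum, ∫_0^π sin(nx)cos(n'x) dx = ½∫_0^π [sin((n+n')x) + sin((n−n')x)] dx, which is 0 when n+n' is even and 2n/(n²−n'²) when n+n' is odd (it need not vanish on (0, π)).
  u² squared terms: (2)²·∫sin(x)² dx = 4·π/2 = 2*π;  (4)²·∫cos(2x)² dx = 16·π/2 = 8*π.
  u² cross terms: 2·(2)·(4)·∫sin(x)·cos(2x) dx = 16·(-2/3) = -32/3.
  So ∫_0^π u² dx = 2*π + 8*π − 32/3 = -32/3 + 10*π.
  (u')² squared terms: (-8)²·∫sin(2x)² dx = 64·π/2 = 32*π;  (2)²·∫cos(x)² dx = 4·π/2 = 2*π.
  (u')² cross terms: 2·(-8)·(2)·∫sin(2x)·cos(x) dx = -32·(4/3) = -128/3.
  So ∫_0^π (u')² dx = 32*π + 2*π − 128/3 = -128/3 + 34*π.
||u||_{H^1}^2 = (-32/3 + 10*π) + (-128/3 + 34*π) = -160/3 + 44*π.


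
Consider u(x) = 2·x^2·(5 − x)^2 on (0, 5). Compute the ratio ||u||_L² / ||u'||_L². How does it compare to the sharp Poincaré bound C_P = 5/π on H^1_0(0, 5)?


||u||_L² / ||u'||_L² = 5*sqrt(3)/6 < C_P = 5/π.

u(x) = 2·x^2·(5 − x)^2, so u'(x) = 4*x*(x - 5)*(2*x - 5).
u(x) = 2·x^2·(5 − x)^2 vanishes at x = 0 and x = 5, so u ∈ H^1_0(0, 5). Differentiate via the product rule and integrate the resulting polynomials term by term.
  ∫_0^5 u² dx = ∫_0^5 (4*x^8 - 80*x^7 + 600*x^6 - 2000*x^5 + 2500*x^4) dx. Term by term:
    ∫_0^5 4*x^8 dx = 7812500/9;  ∫_0^5 -80*x^7 dx = -3906250;  ∫_0^5 600*x^6 dx = 46875000/7;
    ∫_0^5 -2000*x^5 dx = -15625000/3;  ∫_0^5 2500*x^4 dx = 1562500.
  Sum: 7812500/9 − 3906250 + 46875000/7 − 15625000/3 + 1562500 = 781250/63.
  ∫_0^5 (u')² dx = ∫_0^5 (64*x^6 - 960*x^5 + 5200*x^4 - 12000*x^3 + 10000*x^2) dx. Term by term:
    ∫_0^5 64*x^6 dx = 5000000/7;  ∫_0^5 -960*x^5 dx = -2500000;  ∫_0^5 5200*x^4 dx = 3250000;
    ∫_0^5 -12000*x^3 dx = -1875000;  ∫_0^5 10000*x^2 dx = 1250000/3.
  Sum: 5000000/7 − 2500000 + 3250000 − 1875000 + 1250000/3 = 125000/21.
∫_0^5 u² dx = 781250/63, so ||u||_L² = 625*sqrt(14)/21.
∫_0^5 (u')² dx = 125000/21, so ||u'||_L² = 250*sqrt(42)/21.
Ratio ||u||_L² / ||u'||_L² = 5*sqrt(3)/6.
Sharp Poincaré constant on H^1_0(0, 5) is C_P = L/π = 5/π, achieved by sin(π/5·x).
A polynomial bump cannot attain the sharp Poincaré constant (only the first sine eigenfunction does), so the ratio is strictly less than C_P, consistent with ||u||_L² ≤ C_P ||u'||_L².


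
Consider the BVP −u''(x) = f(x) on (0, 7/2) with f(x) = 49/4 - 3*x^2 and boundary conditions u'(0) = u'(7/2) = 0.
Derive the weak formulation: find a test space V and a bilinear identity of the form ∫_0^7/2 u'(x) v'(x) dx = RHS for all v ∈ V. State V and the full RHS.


V = H^1(0, 7/2) (no boundary constraint on v; u is determined up to an additive constant); weak form: ∫_0^7/2 u'v' dx = ∫_0^7/2 (49/4 - 3*x^2) v dx for all v ∈ V.

Multiply both sides by a test function v and integrate from 0 to 7/2:
  ∫_0^7/2 −u''(x) v(x) dx = ∫_0^7/2 f(x) v(x) dx.
Integrate the LHS by parts once:
  ∫_0^7/2 −u'' v dx = −[u'(x) v(x)]_0^7/2 + ∫_0^7/2 u'(x) v'(x) dx.
Thus ∫_0^7/2 u'(x) v'(x) dx = ∫_0^7/2 f(x) v(x) dx + [u'(x) v(x)]_0^7/2.
Choose V so that boundary terms are either known or forced to vanish.
u has homogeneous Neumann: u'(0) = u'(7/2) = 0. So [u' v]_0^7/2 = 0·v(7/2) − 0·v(0) = 0 for any v; take V = H^1(0, 7/2).
Weak formulation: find u (satisfying any essential BC) such that ∫_0^7/2 u'(x) v'(x) dx = ∫_0^7/2 f v dx for all v ∈ V (homogeneous Neumann, so boundary terms vanish).
Substituting f(x) = 49/4 - 3*x^2, the right-hand side is ∫_0^7/2 (49/4 - 3*x^2) v dx.
Compatibility check (pure Neumann): taking v ≡ 1 ∈ V gives 0 = ∫_0^7/2 f dx + (0) − (0), i.e. ∫_0^7/2 f dx must equal u'(0) − u'(7/2) = 0. Indeed ∫_0^7/2 (49/4 - 3*x^2) dx = 0, so the data are compatible. The solution is then unique only up to an additive constant (fix it e.g. by requiring ∫_0^7/2 u dx = 0).


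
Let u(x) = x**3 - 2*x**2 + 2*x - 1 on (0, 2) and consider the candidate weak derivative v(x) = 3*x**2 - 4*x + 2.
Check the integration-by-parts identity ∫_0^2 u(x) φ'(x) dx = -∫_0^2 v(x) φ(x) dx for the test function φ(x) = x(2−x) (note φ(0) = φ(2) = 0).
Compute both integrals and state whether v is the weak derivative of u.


LHS = -32/15, RHS = -32/15. Yes, v = u' weakly.

u(x) = x**3 - 2*x**2 + 2*x - 1, classical derivative u'(x) = 3*x**2 - 4*x + 2.
φ(x) = x(2−x), so φ'(x) = 2 - 2*x.
Note φ(0) = φ(2) = 0, so the boundary term u·φ vanishes.
LHS = ∫_0^2 u(x) φ'(x) dx = ∫_0^2 (-2*x^4 + 6*x^3 - 8*x^2 + 6*x - 2) dx. Term by term:
  ∫_0^2 -2*x^4 dx = -64/5;  ∫_0^2 6*x^3 dx = 24;  ∫_0^2 -8*x^2 dx = -64/3;
  ∫_0^2 6*x dx = 12;  ∫_0^2 -2 dx = -4.
Sum: -64/5 + 24 − 64/3 + 12 − 4 = -32/15.
So LHS = -32/15.
∫_0^2 v(x) φ(x) dx = ∫_0^2 (-3*x^4 + 10*x^3 - 10*x^2 + 4*x) dx. Term by term:
  ∫_0^2 -3*x^4 dx = -96/5;  ∫_0^2 10*x^3 dx = 40;  ∫_0^2 -10*x^2 dx = -80/3;
  ∫_0^2 4*x dx = 8.
Sum: -96/5 + 40 − 80/3 + 8 = 32/15.
So RHS = -∫_0^2 v(x) φ(x) dx = -32/15.
LHS = RHS, so the identity holds for this test φ.
Moreover u is smooth here and v(x) = u'(x) = 3*x**2 - 4*x + 2 pointwise, so the identity holds for every test function. Hence v is the weak derivative of u.


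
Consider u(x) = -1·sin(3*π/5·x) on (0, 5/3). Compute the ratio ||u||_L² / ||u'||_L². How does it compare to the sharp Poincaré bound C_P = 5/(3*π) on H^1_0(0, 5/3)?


||u||_L² / ||u'||_L² = 5/(3*π) = C_P.

u(x) = -1·sin(3*π/5·x), so u'(x) = -3*π*cos(3*π*x/5)/5.
Writing u(x) = A·sin(kπx/L) with A = -1 and k = 1, use ∫_0^L sin²(kπx/L) dx = L/2 and ∫_0^L cos²(kπx/L) dx = L/2.
u² = 1·sin²(3*π/5·x) and (u')² = 9*π^2/25·cos²(3*π/5·x), and each of sin², cos² integrates to L/2 = 5/6 over (0, 5/3).
∫_0^5/3 u² dx = 5/6, so ||u||_L² = sqrt(30)/6.
∫_0^5/3 (u')² dx = 3*π^2/10, so ||u'||_L² = sqrt(30)*π/10.
Ratio ||u||_L² / ||u'||_L² = 5/(3*π).
Sharp Poincaré constant on H^1_0(0, 5/3) is C_P = L/π = 5/(3*π), achieved by sin(3*π/5·x).
This is the k = 1 eigenfunction (up to amplitude), so the ratio equals the sharp Poincaré constant exactly.


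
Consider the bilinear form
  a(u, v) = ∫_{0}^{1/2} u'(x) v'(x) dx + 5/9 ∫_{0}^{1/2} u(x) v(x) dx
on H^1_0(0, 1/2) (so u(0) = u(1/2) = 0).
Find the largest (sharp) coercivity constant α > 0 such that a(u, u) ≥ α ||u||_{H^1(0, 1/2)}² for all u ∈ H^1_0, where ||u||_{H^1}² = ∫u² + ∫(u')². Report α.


α = (5 + 36*π^2)/(9*(1 + 4*π^2))

Coercivity of a(·,·) on H^1_0(0, 1/2) means a(u, u) ≥ α ||u||_{H^1}² for every u ∈ H^1_0.
The interval has length L = 1/2, and Poincaré/coercivity depend only on L. Here a(u, u) = ∫(u')² + (5/9)·∫u².
Here 0 < c = 5/9 < 1. The condition a(u,u) ≥ α||u||_{H^1}² reads (1−α)∫(u')² ≥ (α−c)∫u². Any admissible α is ≤ 1 (rapidly oscillating u have ∫u²/∫(u')² → 0), and α = 1 would force 0 ≥ (1−c)∫u², impossible since c < 1; so 1−α > 0. By the sharp Poincaré inequality on H^1_0 of an interval of length L, ∫(u')² ≥ (π/L)²∫u² with equality for the first sine mode sin(π(x−x₀)/L) (x₀ the left endpoint), so the inequality holds for all u iff (1−α)(π/L)² ≥ α − c, i.e. α ≤ ((π/L)² + c)/((π/L)² + 1) = (1 + c(L/π)²)/(1 + (L/π)²). With (π/L)² = 4*π^2 and c = 5/9, the largest admissible constant is α = ((π/L)² + c)/((π/L)² + 1).
Simplifying, α = (5 + 36*π^2)/(9*(1 + 4*π^2)).


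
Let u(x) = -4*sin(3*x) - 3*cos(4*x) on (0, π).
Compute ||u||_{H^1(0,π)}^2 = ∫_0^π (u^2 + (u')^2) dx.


||u||_{H^1(0,π)}^2 = -2448/7 + 313*π/2

u'(x) = 12*sin(4*x) - 12*cos(3*x).
Expand u² and (u')² and integrate term by term on (0, π), using: for integers n ≥ 1, ∫_0^π sin²(nx) dx = ∫_0^π cos²(nx) dx = π/2; for n ≠ n', ∫_0^π sin(nx)sin(n'x) dx = ∫_0^π cos(nx)cos(n'x) dx = 0; and by product-to-sum, ∫_0^π sin(nx)cos(n'x) dx = ½∫_0^π [sin((n+n')x) + sin((n−n')x)] dx, which is 0 when n+n' is even and 2n/(n²−n'²) when n+n' is odd (it need not vanish on (0, π)).
  u² squared terms: (-4)²·∫sin(3x)² dx = 16·π/2 = 8*π;  (-3)²·∫cos(4x)² dx = 9·π/2 = 9*π/2.
  u² cross terms: 2·(-4)·(-3)·∫sin(3x)·cos(4x) dx = 24·(-6/7) = -144/7.
  So ∫_0^π u² dx = 8*π + 9*π/2 − 144/7 = -144/7 + 25*π/2.
  (u')² squared terms: (-12)²·∫cos(3x)² dx = 144·π/2 = 72*π;  (12)²·∫sin(4x)² dx = 144·π/2 = 72*π.
  (u')² cross terms: 2·(-12)·(12)·∫cos(3x)·sin(4x) dx = -288·(8/7) = -2304/7.
  So ∫_0^π (u')² dx = 72*π + 72*π − 2304/7 = -2304/7 + 144*π.
||u||_{H^1}^2 = (-144/7 + 25*π/2) + (-2304/7 + 144*π) = -2448/7 + 313*π/2.


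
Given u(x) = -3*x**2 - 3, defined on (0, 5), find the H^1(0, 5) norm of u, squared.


||u||_{H^1}^2 = 7920

The H^1 norm (squared) on an interval (0, L) is
  ||u||_{H^1}^2 = ∫_0^L u(x)^2 dx + ∫_0^L u'(x)^2 dx.
Compute u'(x) = -6*x.
Then u(x)^2 = 9*x**4 + 18*x**2 + 9 and u'(x)^2 = 36*x**2.
Integrate each monomial from 0 to 5 using ∫_0^5 c·x^n dx = c·5^(n+1)/(n+1):
  ∫_0^5 u(x)^2 dx = ∫_0^5 (9*x^4 + 18*x^2 + 9) dx. Term by term:
    ∫_0^5 9*x^4 dx = 5625;  ∫_0^5 18*x^2 dx = 750;  ∫_0^5 9 dx = 45.
  Sum: 5625 + 750 + 45 = 6420.
  ∫_0^5 u'(x)^2 dx = ∫_0^5 (36*x^2) dx. Term by term:
    ∫_0^5 36*x^2 dx = 1500.
Adding: ||u||_{H^1}^2 = 6420 + 1500 = 7920.


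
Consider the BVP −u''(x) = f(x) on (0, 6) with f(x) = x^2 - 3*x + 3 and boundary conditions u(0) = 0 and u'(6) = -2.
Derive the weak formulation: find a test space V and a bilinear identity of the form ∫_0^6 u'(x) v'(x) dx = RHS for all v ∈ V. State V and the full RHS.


V = {v ∈ H^1(0, 6) : v(0) = 0} (test functions vanish at x = 0 where u is specified); weak form: ∫_0^6 u'v' dx = ∫_0^6 (x^2 - 3*x + 3) v dx − 2·v(6) for all v ∈ V.

Multiply both sides by a test function v and integrate from 0 to 6:
  ∫_0^6 −u''(x) v(x) dx = ∫_0^6 f(x) v(x) dx.
Integrate the LHS by parts once:
  ∫_0^6 −u'' v dx = −[u'(x) v(x)]_0^6 + ∫_0^6 u'(x) v'(x) dx.
Thus ∫_0^6 u'(x) v'(x) dx = ∫_0^6 f(x) v(x) dx + [u'(x) v(x)]_0^6.
Choose V so that boundary terms are either known or forced to vanish.
Mixed BC: u(0) = 0 (Dirichlet) and u'(6) = -2 (Neumann). Define V = {v ∈ H^1(0, 6) : v(0) = 0}. Then [u' v]_0^6 = u'(6)·v(6) − u'(0)·0 = − 2·v(6).
Weak formulation: find u (satisfying any essential BC) such that ∫_0^6 u'(x) v'(x) dx = ∫_0^6 f v dx − 2·v(6) for all v ∈ V (Dirichlet at 0 absorbed into V; Neumann datum at x = 6 contributes the boundary term).
Substituting f(x) = x^2 - 3*x + 3, the right-hand side is ∫_0^6 (x^2 - 3*x + 3) v dx − 2·v(6).


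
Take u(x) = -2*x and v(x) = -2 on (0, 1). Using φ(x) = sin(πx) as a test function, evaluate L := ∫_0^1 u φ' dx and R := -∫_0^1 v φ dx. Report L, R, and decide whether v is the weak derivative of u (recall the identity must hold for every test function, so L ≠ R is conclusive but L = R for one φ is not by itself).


LHS = 4/π, RHS = 4/π. Yes, v = u' weakly.

u(x) = -2*x, classical derivative u'(x) = -2.
φ(x) = sin(πx), so φ'(x) = π*cos(π*x).
Note φ(0) = φ(1) = 0, so the boundary term u·φ vanishes.
LHS = ∫_0^1 u(x) φ'(x) dx = ∫_0^1 (-2*π*x*cos(π*x)) dx. Term by term:
  ∫_0^1 -2*π*x*cos(π*x) dx = 4/π.
So LHS = 4/π.
∫_0^1 v(x) φ(x) dx = ∫_0^1 (-2*sin(π*x)) dx. Term by term:
  ∫_0^1 -2*sin(π*x) dx = -4/π.
So RHS = -∫_0^1 v(x) φ(x) dx = 4/π.
LHS = RHS, so the identity holds for this test φ.
Moreover u is smooth here and v(x) = u'(x) = -2 pointwise, so the identity holds for every test function. Hence v is the weak derivative of u.


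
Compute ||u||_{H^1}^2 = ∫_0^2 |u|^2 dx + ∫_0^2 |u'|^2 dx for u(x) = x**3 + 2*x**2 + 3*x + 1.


||u||_{H^1}^2 = 18896/35

The H^1 norm (squared) on an interval (0, L) is
  ||u||_{H^1}^2 = ∫_0^L u(x)^2 dx + ∫_0^L u'(x)^2 dx.
Compute u'(x) = 3*x**2 + 4*x + 3.
Then u(x)^2 = x**6 + 4*x**5 + 10*x**4 + 14*x**3 + 13*x**2 + 6*x + 1 and u'(x)^2 = 9*x**4 + 24*x**3 + 34*x**2 + 24*x + 9.
Integrate each monomial from 0 to 2 using ∫_0^2 c·x^n dx = c·2^(n+1)/(n+1):
  ∫_0^2 u(x)^2 dx = ∫_0^2 (x^6 + 4*x^5 + 10*x^4 + 14*x^3 + 13*x^2 + 6*x + 1) dx. Term by term:
    ∫_0^2 x^6 dx = 128/7;  ∫_0^2 4*x^5 dx = 128/3;  ∫_0^2 10*x^4 dx = 64;
    ∫_0^2 14*x^3 dx = 56;  ∫_0^2 13*x^2 dx = 104/3;  ∫_0^2 6*x dx = 12;
    ∫_0^2 1 dx = 2.
  Sum: 128/7 + 128/3 + 64 + 56 + 104/3 + 12 + 2 = 4822/21.
  ∫_0^2 u'(x)^2 dx = ∫_0^2 (9*x^4 + 24*x^3 + 34*x^2 + 24*x + 9) dx. Term by term:
    ∫_0^2 9*x^4 dx = 288/5;  ∫_0^2 24*x^3 dx = 96;  ∫_0^2 34*x^2 dx = 272/3;
    ∫_0^2 24*x dx = 48;  ∫_0^2 9 dx = 18.
  Sum: 288/5 + 96 + 272/3 + 48 + 18 = 4654/15.
Adding: ||u||_{H^1}^2 = 4822/21 + 4654/15 = 18896/35.


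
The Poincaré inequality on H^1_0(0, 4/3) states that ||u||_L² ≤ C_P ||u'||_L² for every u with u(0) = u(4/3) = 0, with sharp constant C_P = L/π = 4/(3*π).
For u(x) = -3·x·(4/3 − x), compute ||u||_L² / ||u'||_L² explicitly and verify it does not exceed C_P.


||u||_L² / ||u'||_L² = 2*sqrt(10)/15 < C_P = 4/(3*π).

u(x) = -3·x·(4/3 − x), so u'(x) = 6*x - 4.
u(x) = -3·x·(4/3 − x) vanishes at x = 0 and x = 4/3, so u ∈ H^1_0(0, 4/3). Differentiate via the product rule and integrate the resulting polynomials term by term.
  ∫_0^4/3 u² dx = ∫_0^4/3 (9*x^4 - 24*x^3 + 16*x^2) dx. Term by term:
    ∫_0^4/3 9*x^4 dx = 1024/135;  ∫_0^4/3 -24*x^3 dx = -512/27;  ∫_0^4/3 16*x^2 dx = 1024/81.
  Sum: 1024/135 − 512/27 + 1024/81 = 512/405.
  ∫_0^4/3 (u')² dx = ∫_0^4/3 (36*x^2 - 48*x + 16) dx. Term by term:
    ∫_0^4/3 36*x^2 dx = 256/9;  ∫_0^4/3 -48*x dx = -128/3;  ∫_0^4/3 16 dx = 64/3.
  Sum: 256/9 − 128/3 + 64/3 = 64/9.
∫_0^4/3 u² dx = 512/405, so ||u||_L² = 16*sqrt(10)/45.
∫_0^4/3 (u')² dx = 64/9, so ||u'||_L² = 8/3.
Ratio ||u||_L² / ||u'||_L² = 2*sqrt(10)/15.
Sharp Poincaré constant on H^1_0(0, 4/3) is C_P = L/π = 4/(3*π), achieved by sin(3*π/4·x).
A polynomial bump cannot attain the sharp Poincaré constant (only the first sine eigenfunction does), so the ratio is strictly less than C_P, consistent with ||u||_L² ≤ C_P ||u'||_L².


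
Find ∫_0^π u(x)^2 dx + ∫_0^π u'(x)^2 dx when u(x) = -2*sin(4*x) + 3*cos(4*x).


||u||_{H^1(0,π)}^2 = 221*π/2

u'(x) = -12*sin(4*x) - 8*cos(4*x).
Expand u² and (u')² and integrate term by term on (0, π), using: for integers n ≥ 1, ∫_0^π sin²(nx) dx = ∫_0^π cos²(nx) dx = π/2; for n ≠ n', ∫_0^π sin(nx)sin(n'x) dx = ∫_0^π cos(nx)cos(n'x) dx = 0; and by product-to-sum, ∫_0^π sin(nx)cos(n'x) dx = ½∫_0^π [sin((n+n')x) + sin((n−n')x)] dx, which is 0 when n+n' is even and 2n/(n²−n'²) when n+n' is odd (it need not vanish on (0, π)).
  u² squared terms: (-2)²·∫sin(4x)² dx = 4·π/2 = 2*π;  (3)²·∫cos(4x)² dx = 9·π/2 = 9*π/2.
  u² cross terms: 2·(-2)·(3)·∫sin(4x)·cos(4x) dx = -12·(0) = 0.
  So ∫_0^π u² dx = 2*π + 9*π/2 + 0 = 13*π/2.
  (u')² squared terms: (-12)²·∫sin(4x)² dx = 144·π/2 = 72*π;  (-8)²·∫cos(4x)² dx = 64·π/2 = 32*π.
  (u')² cross terms: 2·(-12)·(-8)·∫sin(4x)·cos(4x) dx = 192·(0) = 0.
  So ∫_0^π (u')² dx = 72*π + 32*π + 0 = 104*π.
||u||_{H^1}^2 = (13*π/2) + (104*π) = 221*π/2.


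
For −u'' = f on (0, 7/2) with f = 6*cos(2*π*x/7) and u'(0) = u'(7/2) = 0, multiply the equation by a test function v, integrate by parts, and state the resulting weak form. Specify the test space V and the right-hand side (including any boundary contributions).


V = H^1(0, 7/2) (no boundary constraint on v; u is determined up to an additive constant); weak form: ∫_0^7/2 u'v' dx = ∫_0^7/2 (6*cos(2*π*x/7)) v dx for all v ∈ V.

Multiply both sides by a test function v and integrate from 0 to 7/2:
  ∫_0^7/2 −u''(x) v(x) dx = ∫_0^7/2 f(x) v(x) dx.
Integrate the LHS by parts once:
  ∫_0^7/2 −u'' v dx = −[u'(x) v(x)]_0^7/2 + ∫_0^7/2 u'(x) v'(x) dx.
Thus ∫_0^7/2 u'(x) v'(x) dx = ∫_0^7/2 f(x) v(x) dx + [u'(x) v(x)]_0^7/2.
Choose V so that boundary terms are either known or forced to vanish.
u has homogeneous Neumann: u'(0) = u'(7/2) = 0. So [u' v]_0^7/2 = 0·v(7/2) − 0·v(0) = 0 for any v; take V = H^1(0, 7/2).
Weak formulation: find u (satisfying any essential BC) such that ∫_0^7/2 u'(x) v'(x) dx = ∫_0^7/2 f v dx for all v ∈ V (homogeneous Neumann, so boundary terms vanish).
Substituting f(x) = 6*cos(2*π*x/7), the right-hand side is ∫_0^7/2 (6*cos(2*π*x/7)) v dx.
Compatibility check (pure Neumann): taking v ≡ 1 ∈ V gives 0 = ∫_0^7/2 f dx + (0) − (0), i.e. ∫_0^7/2 f dx must equal u'(0) − u'(7/2) = 0. Indeed ∫_0^7/2 (6*cos(2*π*x/7)) dx = 0, so the data are compatible. The solution is then unique only up to an additive constant (fix it e.g. by requiring ∫_0^7/2 u dx = 0).


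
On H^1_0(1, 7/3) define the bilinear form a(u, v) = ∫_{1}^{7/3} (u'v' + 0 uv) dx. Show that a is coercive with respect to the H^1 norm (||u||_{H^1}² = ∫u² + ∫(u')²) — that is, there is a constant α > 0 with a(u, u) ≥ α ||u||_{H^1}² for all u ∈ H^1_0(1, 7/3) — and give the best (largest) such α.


α = 9*π^2/(16 + 9*π^2)

Coercivity of a(·,·) on H^1_0(1, 7/3) means a(u, u) ≥ α ||u||_{H^1}² for every u ∈ H^1_0.
The interval has length L = 4/3, and Poincaré/coercivity depend only on L. Here a(u, u) = ∫(u')² + (0)·∫u².
Here c = 0, so a(u,u) = ∫(u')² alone. The condition a(u,u) ≥ α||u||_{H^1}² reads (1−α)∫(u')² ≥ (α−c)∫u². Any admissible α is ≤ 1 (rapidly oscillating u have ∫u²/∫(u')² → 0), and α = 1 would force 0 ≥ (1−c)∫u², impossible since c < 1; so 1−α > 0. By the sharp Poincaré inequality on H^1_0 of an interval of length L, ∫(u')² ≥ (π/L)²∫u² with equality for the first sine mode sin(π(x−x₀)/L) (x₀ the left endpoint), so the inequality holds for all u iff (1−α)(π/L)² ≥ α − c, i.e. α ≤ ((π/L)² + c)/((π/L)² + 1) = (1 + c(L/π)²)/(1 + (L/π)²). (Direct route, valid since c ≤ 0: Poincaré gives c∫u² ≥ c(L/π)²∫(u')², so a(u,u) ≥ (1 + c(L/π)²)∫(u')², while ||u||_{H^1}² ≤ (1 + (L/π)²)∫(u')²; dividing yields the same α.) With (π/L)² = 9*π^2/16 and c = 0, the largest admissible constant is α = ((π/L)² + c)/((π/L)² + 1).
Simplifying, α = 9*π^2/(16 + 9*π^2).


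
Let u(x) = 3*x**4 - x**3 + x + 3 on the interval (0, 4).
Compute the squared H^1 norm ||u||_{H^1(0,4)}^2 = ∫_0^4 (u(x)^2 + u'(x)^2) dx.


||u||_{H^1}^2 = 10785016/21

The H^1 norm (squared) on an interval (0, L) is
  ||u||_{H^1}^2 = ∫_0^L u(x)^2 dx + ∫_0^L u'(x)^2 dx.
Compute u'(x) = 12*x**3 - 3*x**2 + 1.
Then u(x)^2 = 9*x**8 - 6*x**7 + x**6 + 6*x**5 + 16*x**4 - 6*x**3 + x**2 + 6*x + 9 and u'(x)^2 = 144*x**6 - 72*x**5 + 9*x**4 + 24*x**3 - 6*x**2 + 1.
Integrate each monomial from 0 to 4 using ∫_0^4 c·x^n dx = c·4^(n+1)/(n+1):
  ∫_0^4 u(x)^2 dx = ∫_0^4 (9*x^8 - 6*x^7 + x^6 + 6*x^5 + 16*x^4 - 6*x^3 + x^2 + 6*x + 9) dx. Term by term:
    ∫_0^4 9*x^8 dx = 262144;  ∫_0^4 -6*x^7 dx = -49152;  ∫_0^4 x^6 dx = 16384/7;
    ∫_0^4 6*x^5 dx = 4096;  ∫_0^4 16*x^4 dx = 16384/5;  ∫_0^4 -6*x^3 dx = -384;
    ∫_0^4 x^2 dx = 64/3;  ∫_0^4 6*x dx = 48;  ∫_0^4 9 dx = 36.
  Sum: 262144 − 49152 + 16384/7 + 4096 + 16384/5 − 384 + 64/3 + 48 + 36 = 23354804/105.
  ∫_0^4 u'(x)^2 dx = ∫_0^4 (144*x^6 - 72*x^5 + 9*x^4 + 24*x^3 - 6*x^2 + 1) dx. Term by term:
    ∫_0^4 144*x^6 dx = 2359296/7;  ∫_0^4 -72*x^5 dx = -49152;  ∫_0^4 9*x^4 dx = 9216/5;
    ∫_0^4 24*x^3 dx = 1536;  ∫_0^4 -6*x^2 dx = -128;  ∫_0^4 1 dx = 4.
  Sum: 2359296/7 − 49152 + 9216/5 + 1536 − 128 + 4 = 10190092/35.
Adding: ||u||_{H^1}^2 = 23354804/105 + 10190092/35 = 10785016/21.


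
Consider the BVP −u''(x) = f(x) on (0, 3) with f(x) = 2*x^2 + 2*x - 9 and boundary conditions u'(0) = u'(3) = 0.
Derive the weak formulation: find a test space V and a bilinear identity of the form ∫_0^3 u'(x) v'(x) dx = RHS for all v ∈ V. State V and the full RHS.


V = H^1(0, 3) (no boundary constraint on v; u is determined up to an additive constant); weak form: ∫_0^3 u'v' dx = ∫_0^3 (2*x^2 + 2*x - 9) v dx for all v ∈ V.

Multiply both sides by a test function v and integrate from 0 to 3:
  ∫_0^3 −u''(x) v(x) dx = ∫_0^3 f(x) v(x) dx.
Integrate the LHS by parts once:
  ∫_0^3 −u'' v dx = −[u'(x) v(x)]_0^3 + ∫_0^3 u'(x) v'(x) dx.
Thus ∫_0^3 u'(x) v'(x) dx = ∫_0^3 f(x) v(x) dx + [u'(x) v(x)]_0^3.
Choose V so that boundary terms are either known or forced to vanish.
u has homogeneous Neumann: u'(0) = u'(3) = 0. So [u' v]_0^3 = 0·v(3) − 0·v(0) = 0 for any v; take V = H^1(0, 3).
Weak formulation: find u (satisfying any essential BC) such that ∫_0^3 u'(x) v'(x) dx = ∫_0^3 f v dx for all v ∈ V (homogeneous Neumann, so boundary terms vanish).
Substituting f(x) = 2*x^2 + 2*x - 9, the right-hand side is ∫_0^3 (2*x^2 + 2*x - 9) v dx.
Compatibility check (pure Neumann): taking v ≡ 1 ∈ V gives 0 = ∫_0^3 f dx + (0) − (0), i.e. ∫_0^3 f dx must equal u'(0) − u'(3) = 0. Indeed ∫_0^3 (2*x^2 + 2*x - 9) dx = 0, so the data are compatible. The solution is then unique only up to an additive constant (fix it e.g. by requiring ∫_0^3 u dx = 0).


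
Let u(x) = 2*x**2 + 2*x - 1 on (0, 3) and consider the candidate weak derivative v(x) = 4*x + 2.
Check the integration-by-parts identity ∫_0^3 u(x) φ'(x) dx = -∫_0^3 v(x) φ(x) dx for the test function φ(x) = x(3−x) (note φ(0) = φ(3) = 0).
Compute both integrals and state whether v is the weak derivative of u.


LHS = -36, RHS = -36. Yes, v = u' weakly.

u(x) = 2*x**2 + 2*x - 1, classical derivative u'(x) = 4*x + 2.
φ(x) = x(3−x), so φ'(x) = 3 - 2*x.
Note φ(0) = φ(3) = 0, so the boundary term u·φ vanishes.
LHS = ∫_0^3 u(x) φ'(x) dx = ∫_0^3 (-4*x^3 + 2*x^2 + 8*x - 3) dx. Term by term:
  ∫_0^3 -4*x^3 dx = -81;  ∫_0^3 2*x^2 dx = 18;  ∫_0^3 8*x dx = 36;
  ∫_0^3 -3 dx = -9.
Sum: -81 + 18 + 36 − 9 = -36.
So LHS = -36.
∫_0^3 v(x) φ(x) dx = ∫_0^3 (-4*x^3 + 10*x^2 + 6*x) dx. Term by term:
  ∫_0^3 -4*x^3 dx = -81;  ∫_0^3 10*x^2 dx = 90;  ∫_0^3 6*x dx = 27.
Sum: -81 + 90 + 27 = 36.
So RHS = -∫_0^3 v(x) φ(x) dx = -36.
LHS = RHS, so the identity holds for this test φ.
Moreover u is smooth here and v(x) = u'(x) = 4*x + 2 pointwise, so the identity holds for every test function. Hence v is the weak derivative of u.


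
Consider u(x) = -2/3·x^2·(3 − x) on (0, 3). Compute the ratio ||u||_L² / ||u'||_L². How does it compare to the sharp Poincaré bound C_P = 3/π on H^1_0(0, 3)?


||u||_L² / ||u'||_L² = 3*sqrt(14)/14 < C_P = 3/π.

u(x) = -2/3·x^2·(3 − x), so u'(x) = 2*x*(x - 2).
u(x) = -2/3·x^2·(3 − x) vanishes at x = 0 and x = 3, so u ∈ H^1_0(0, 3). Differentiate via the product rule and integrate the resulting polynomials term by term.
  ∫_0^3 u² dx = ∫_0^3 (4*x^6/9 - 8*x^5/3 + 4*x^4) dx. Term by term:
    ∫_0^3 4*x^6/9 dx = 972/7;  ∫_0^3 -8*x^5/3 dx = -324;  ∫_0^3 4*x^4 dx = 972/5.
  Sum: 972/7 − 324 + 972/5 = 324/35.
  ∫_0^3 (u')² dx = ∫_0^3 (4*x^4 - 16*x^3 + 16*x^2) dx. Term by term:
    ∫_0^3 4*x^4 dx = 972/5;  ∫_0^3 -16*x^3 dx = -324;  ∫_0^3 16*x^2 dx = 144.
  Sum: 972/5 − 324 + 144 = 72/5.
∫_0^3 u² dx = 324/35, so ||u||_L² = 18*sqrt(35)/35.
∫_0^3 (u')² dx = 72/5, so ||u'||_L² = 6*sqrt(10)/5.
Ratio ||u||_L² / ||u'||_L² = 3*sqrt(14)/14.
Sharp Poincaré constant on H^1_0(0, 3) is C_P = L/π = 3/π, achieved by sin(π/3·x).
A polynomial bump cannot attain the sharp Poincaré constant (only the first sine eigenfunction does), so the ratio is strictly less than C_P, consistent with ||u||_L² ≤ C_P ||u'||_L².


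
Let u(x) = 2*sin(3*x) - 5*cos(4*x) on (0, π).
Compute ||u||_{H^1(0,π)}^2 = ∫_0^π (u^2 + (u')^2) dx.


||u||_{H^1(0,π)}^2 = 2040/7 + 465*π/2

u'(x) = 20*sin(4*x) + 6*cos(3*x).
Expand u² and (u')² and integrate term by term on (0, π), using: for integers n ≥ 1, ∫_0^π sin²(nx) dx = ∫_0^π cos²(nx) dx = π/2; for n ≠ n', ∫_0^π sin(nx)sin(n'x) dx = ∫_0^π cos(nx)cos(n'x) dx = 0; and by product-to-sum, ∫_0^π sin(nx)cos(n'x) dx = ½∫_0^π [sin((n+n')x) + sin((n−n')x)] dx, which is 0 when n+n' is even and 2n/(n²−n'²) when n+n' is odd (it need not vanish on (0, π)).
  u² squared terms: (-5)²·∫cos(4x)² dx = 25·π/2 = 25*π/2;  (2)²·∫sin(3x)² dx = 4·π/2 = 2*π.
  u² cross terms: 2·(-5)·(2)·∫cos(4x)·sin(3x) dx = -20·(-6/7) = 120/7.
  So ∫_0^π u² dx = 25*π/2 + 2*π + 120/7 = 120/7 + 29*π/2.
  (u')² squared terms: (6)²·∫cos(3x)² dx = 36·π/2 = 18*π;  (20)²·∫sin(4x)² dx = 400·π/2 = 200*π.
  (u')² cross terms: 2·(6)·(20)·∫cos(3x)·sin(4x) dx = 240·(8/7) = 1920/7.
  So ∫_0^π (u')² dx = 18*π + 200*π + 1920/7 = 1920/7 + 218*π.
||u||_{H^1}^2 = (120/7 + 29*π/2) + (1920/7 + 218*π) = 2040/7 + 465*π/2.


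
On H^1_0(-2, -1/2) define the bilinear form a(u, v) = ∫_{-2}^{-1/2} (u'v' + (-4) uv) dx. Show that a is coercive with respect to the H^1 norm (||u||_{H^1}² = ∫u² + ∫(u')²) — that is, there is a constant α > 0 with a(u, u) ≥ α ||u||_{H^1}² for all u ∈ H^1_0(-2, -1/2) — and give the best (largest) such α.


α = 4*(-9 + π^2)/(9 + 4*π^2)

Coercivity of a(·,·) on H^1_0(-2, -1/2) means a(u, u) ≥ α ||u||_{H^1}² for every u ∈ H^1_0.
The interval has length L = 3/2, and Poincaré/coercivity depend only on L. Here a(u, u) = ∫(u')² + (-4)·∫u².
Here c = -4 < 0 with |c| < (π/L)² = 4*π^2/9, so coercivity still holds. The condition a(u,u) ≥ α||u||_{H^1}² reads (1−α)∫(u')² ≥ (α−c)∫u². Any admissible α is ≤ 1 (rapidly oscillating u have ∫u²/∫(u')² → 0), and α = 1 would force 0 ≥ (1−c)∫u², impossible since c < 1; so 1−α > 0. By the sharp Poincaré inequality on H^1_0 of an interval of length L, ∫(u')² ≥ (π/L)²∫u² with equality for the first sine mode sin(π(x−x₀)/L) (x₀ the left endpoint), so the inequality holds for all u iff (1−α)(π/L)² ≥ α − c, i.e. α ≤ ((π/L)² + c)/((π/L)² + 1) = (1 + c(L/π)²)/(1 + (L/π)²). (Direct route, valid since c ≤ 0: Poincaré gives c∫u² ≥ c(L/π)²∫(u')², so a(u,u) ≥ (1 + c(L/π)²)∫(u')², while ||u||_{H^1}² ≤ (1 + (L/π)²)∫(u')²; dividing yields the same α.) With (π/L)² = 4*π^2/9 and c = -4, the largest admissible constant is α = ((π/L)² + c)/((π/L)² + 1).
Simplifying, α = 4*(-9 + π^2)/(9 + 4*π^2).


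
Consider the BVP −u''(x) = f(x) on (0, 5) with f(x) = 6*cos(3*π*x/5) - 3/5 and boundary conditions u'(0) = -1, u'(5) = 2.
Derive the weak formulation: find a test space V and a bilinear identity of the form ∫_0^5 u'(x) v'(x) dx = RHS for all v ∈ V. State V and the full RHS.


V = H^1(0, 5) (v unrestricted at boundary; u is determined up to an additive constant); weak form: ∫_0^5 u'v' dx = ∫_0^5 (6*cos(3*π*x/5) - 3/5) v dx + 2·v(5) + v(0) for all v ∈ V.

Multiply both sides by a test function v and integrate from 0 to 5:
  ∫_0^5 −u''(x) v(x) dx = ∫_0^5 f(x) v(x) dx.
Integrate the LHS by parts once:
  ∫_0^5 −u'' v dx = −[u'(x) v(x)]_0^5 + ∫_0^5 u'(x) v'(x) dx.
Thus ∫_0^5 u'(x) v'(x) dx = ∫_0^5 f(x) v(x) dx + [u'(x) v(x)]_0^5.
Choose V so that boundary terms are either known or forced to vanish.
u has inhomogeneous Neumann u'(0) = -1, u'(5) = 2. [u' v]_0^5 = (2)·v(5) − (-1)·v(0) = 2·v(5) + v(0). Take V = H^1(0, 5); boundary term becomes part of RHS.
Weak formulation: find u (satisfying any essential BC) such that ∫_0^5 u'(x) v'(x) dx = ∫_0^5 f v dx + 2·v(5) + v(0) for all v ∈ V (Neumann data are natural BCs: they enter the RHS as boundary terms).
Substituting f(x) = 6*cos(3*π*x/5) - 3/5, the right-hand side is ∫_0^5 (6*cos(3*π*x/5) - 3/5) v dx + 2·v(5) + v(0).
Compatibility check (pure Neumann): taking v ≡ 1 ∈ V gives 0 = ∫_0^5 f dx + (2) − (-1), i.e. ∫_0^5 f dx must equal u'(0) − u'(5) = -3. Indeed ∫_0^5 (6*cos(3*π*x/5) - 3/5) dx = -3, so the data are compatible. The solution is then unique only up to an additive constant (fix it e.g. by requiring ∫_0^5 u dx = 0).


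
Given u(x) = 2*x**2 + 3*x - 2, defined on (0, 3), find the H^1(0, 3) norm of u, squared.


||u||_{H^1}^2 = 3417/5

The H^1 norm (squared) on an interval (0, L) is
  ||u||_{H^1}^2 = ∫_0^L u(x)^2 dx + ∫_0^L u'(x)^2 dx.
Compute u'(x) = 4*x + 3.
Then u(x)^2 = 4*x**4 + 12*x**3 + x**2 - 12*x + 4 and u'(x)^2 = 16*x**2 + 24*x + 9.
Integrate each monomial from 0 to 3 using ∫_0^3 c·x^n dx = c·3^(n+1)/(n+1):
  ∫_0^3 u(x)^2 dx = ∫_0^3 (4*x^4 + 12*x^3 + x^2 - 12*x + 4) dx. Term by term:
    ∫_0^3 4*x^4 dx = 972/5;  ∫_0^3 12*x^3 dx = 243;  ∫_0^3 x^2 dx = 9;
    ∫_0^3 -12*x dx = -54;  ∫_0^3 4 dx = 12.
  Sum: 972/5 + 243 + 9 − 54 + 12 = 2022/5.
  ∫_0^3 u'(x)^2 dx = ∫_0^3 (16*x^2 + 24*x + 9) dx. Term by term:
    ∫_0^3 16*x^2 dx = 144;  ∫_0^3 24*x dx = 108;  ∫_0^3 9 dx = 27.
  Sum: 144 + 108 + 27 = 279.
Adding: ||u||_{H^1}^2 = 2022/5 + 279 = 3417/5.


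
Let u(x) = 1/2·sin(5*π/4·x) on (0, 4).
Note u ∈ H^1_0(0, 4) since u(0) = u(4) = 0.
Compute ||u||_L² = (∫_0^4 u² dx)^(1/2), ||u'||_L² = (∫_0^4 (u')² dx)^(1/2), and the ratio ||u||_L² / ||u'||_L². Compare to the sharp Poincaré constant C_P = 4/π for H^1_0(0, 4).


||u||_L² / ||u'||_L² = 4/(5*π) < C_P = 4/π.

u(x) = 1/2·sin(5*π/4·x), so u'(x) = 5*π*cos(5*π*x/4)/8.
Writing u(x) = A·sin(kπx/L) with A = 1/2 and k = 5, use ∫_0^L sin²(kπx/L) dx = L/2 and ∫_0^L cos²(kπx/L) dx = L/2.
u² = 1/4·sin²(5*π/4·x) and (u')² = 25*π^2/64·cos²(5*π/4·x), and each of sin², cos² integrates to L/2 = 2 over (0, 4).
∫_0^4 u² dx = 1/2, so ||u||_L² = sqrt(2)/2.
∫_0^4 (u')² dx = 25*π^2/32, so ||u'||_L² = 5*sqrt(2)*π/8.
Ratio ||u||_L² / ||u'||_L² = 4/(5*π).
Sharp Poincaré constant on H^1_0(0, 4) is C_P = L/π = 4/π, achieved by sin(π/4·x).
This is the k = 5 harmonic; the ratio L/(kπ) is strictly less than C_P = L/π, consistent with the sharp inequality ||u||_L² ≤ C_P ||u'||_L².
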